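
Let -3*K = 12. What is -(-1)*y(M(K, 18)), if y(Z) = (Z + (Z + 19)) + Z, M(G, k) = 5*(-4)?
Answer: -41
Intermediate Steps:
K = -4 (K = -⅓*12 = -4)
M(G, k) = -20
y(Z) = 19 + 3*Z (y(Z) = (Z + (19 + Z)) + Z = (19 + 2*Z) + Z = 19 + 3*Z)
-(-1)*y(M(K, 18)) = -(-1)*(19 + 3*(-20)) = -(-1)*(19 - 60) = -(-1)*(-41) = -1*41 = -41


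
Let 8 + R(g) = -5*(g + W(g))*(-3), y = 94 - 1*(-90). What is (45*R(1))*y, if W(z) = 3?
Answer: 430560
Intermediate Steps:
y = 184 (y = 94 + 90 = 184)
R(g) = 37 + 15*g (R(g) = -8 - 5*(g + 3)*(-3) = -8 - 5*(3 + g)*(-3) = -8 + (-15 - 5*g)*(-3) = -8 + (45 + 15*g) = 37 + 15*g)
(45*R(1))*y = (45*(37 + 15*1))*184 = (45*(37 + 15))*184 = (45*52)*184 = 2340*184 = 430560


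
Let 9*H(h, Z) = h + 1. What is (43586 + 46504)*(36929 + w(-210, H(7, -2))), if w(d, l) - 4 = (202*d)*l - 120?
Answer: -80510430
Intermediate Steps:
H(h, Z) = 1/9 + h/9 (H(h, Z) = (h + 1)/9 = (1 + h)/9 = 1/9 + h/9)
w(d, l) = -116 + 202*d*l (w(d, l) = 4 + ((202*d)*l - 120) = 4 + (202*d*l - 120) = 4 + (-120 + 202*d*l) = -116 + 202*d*l)
(43586 + 46504)*(36929 + w(-210, H(7, -2))) = (43586 + 46504)*(36929 + (-116 + 202*(-210)*(1/9 + (1/9)*7))) = 90090*(36929 + (-116 + 202*(-210)*(1/9 + 7/9))) = 90090*(36929 + (-116 + 202*(-210)*(8/9))) = 90090*(36929 + (-116 - 113120/3)) = 90090*(36929 - 113468/3) = 90090*(-2681/3) = -80510430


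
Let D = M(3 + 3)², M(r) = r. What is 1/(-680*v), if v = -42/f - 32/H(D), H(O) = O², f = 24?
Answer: 81/97750 ≈ 0.00082864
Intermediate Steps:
D = 36 (D = (3 + 3)² = 6² = 36)
v = -575/324 (v = -42/24 - 32/(36²) = -42*1/24 - 32/1296 = -7/4 - 32*1/1296 = -7/4 - 2/81 = -575/324 ≈ -1.7747)
1/(-680*v) = 1/(-680*(-575/324)) = 1/(97750/81) = 81/97750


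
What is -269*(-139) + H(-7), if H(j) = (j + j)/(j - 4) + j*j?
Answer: 411854/11 ≈ 37441.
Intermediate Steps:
H(j) = j² + 2*j/(-4 + j) (H(j) = (2*j)/(-4 + j) + j² = 2*j/(-4 + j) + j² = j² + 2*j/(-4 + j))
-269*(-139) + H(-7) = -269*(-139) - 7*(2 + (-7)² - 4*(-7))/(-4 - 7) = 37391 - 7*(2 + 49 + 28)/(-11) = 37391 - 7*(-1/11)*79 = 37391 + 553/11 = 411854/11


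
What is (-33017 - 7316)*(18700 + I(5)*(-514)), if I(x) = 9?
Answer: -567646642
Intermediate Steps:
(-33017 - 7316)*(18700 + I(5)*(-514)) = (-33017 - 7316)*(18700 + 9*(-514)) = -40333*(18700 - 4626) = -40333*14074 = -567646642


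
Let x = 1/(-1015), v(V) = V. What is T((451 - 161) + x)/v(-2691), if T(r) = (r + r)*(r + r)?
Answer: -346565335204/2772335475 ≈ -125.01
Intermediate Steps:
x = -1/1015 ≈ -0.00098522
T(r) = 4*r**2 (T(r) = (2*r)*(2*r) = 4*r**2)
T((451 - 161) + x)/v(-2691) = (4*((451 - 161) - 1/1015)**2)/(-2691) = (4*(290 - 1/1015)**2)*(-1/2691) = (4*(294349/1015)**2)*(-1/2691) = (4*(86641333801/1030225))*(-1/2691) = (346565335204/1030225)*(-1/2691) = -346565335204/2772335475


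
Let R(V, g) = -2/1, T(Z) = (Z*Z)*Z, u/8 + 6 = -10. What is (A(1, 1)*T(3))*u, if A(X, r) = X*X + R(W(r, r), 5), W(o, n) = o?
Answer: 3456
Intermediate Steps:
u = -128 (u = -48 + 8*(-10) = -48 - 80 = -128)
T(Z) = Z³ (T(Z) = Z²*Z = Z³)
R(V, g) = -2 (R(V, g) = -2*1 = -2)
A(X, r) = -2 + X² (A(X, r) = X*X - 2 = X² - 2 = -2 + X²)
(A(1, 1)*T(3))*u = ((-2 + 1²)*3³)*(-128) = ((-2 + 1)*27)*(-128) = -1*27*(-128) = -27*(-128) = 3456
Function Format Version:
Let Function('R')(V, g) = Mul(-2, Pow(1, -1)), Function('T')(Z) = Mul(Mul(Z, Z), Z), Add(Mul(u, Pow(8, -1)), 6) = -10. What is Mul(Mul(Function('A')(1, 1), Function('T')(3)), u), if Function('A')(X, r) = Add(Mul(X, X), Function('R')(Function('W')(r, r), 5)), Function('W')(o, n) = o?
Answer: 3456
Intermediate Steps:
u = -128 (u = Add(-48, Mul(8, -10)) = Add(-48, -80) = -128)
Function('T')(Z) = Pow(Z, 3) (Function('T')(Z) = Mul(Pow(Z, 2), Z) = Pow(Z, 3))
Function('R')(V, g) = -2 (Function('R')(V, g) = Mul(-2, 1) = -2)
Function('A')(X, r) = Add(-2, Pow(X, 2)) (Function('A')(X, r) = Add(Mul(X, X), -2) = Add(Pow(X, 2), -2) = Add(-2, Pow(X, 2)))
Mul(Mul(Function('A')(1, 1), Function('T')(3)), u) = Mul(Mul(Add(-2, Pow(1, 2)), Pow(3, 3)), -128) = Mul(Mul(Add(-2, 1), 27), -128) = Mul(Mul(-1, 27), -128) = Mul(-27, -128) = 3456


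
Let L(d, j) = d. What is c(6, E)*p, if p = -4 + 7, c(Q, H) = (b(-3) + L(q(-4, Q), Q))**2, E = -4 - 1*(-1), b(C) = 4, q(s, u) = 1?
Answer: 75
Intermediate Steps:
E = -3 (E = -4 + 1 = -3)
c(Q, H) = 25 (c(Q, H) = (4 + 1)**2 = 5**2 = 25)
p = 3
c(6, E)*p = 25*3 = 75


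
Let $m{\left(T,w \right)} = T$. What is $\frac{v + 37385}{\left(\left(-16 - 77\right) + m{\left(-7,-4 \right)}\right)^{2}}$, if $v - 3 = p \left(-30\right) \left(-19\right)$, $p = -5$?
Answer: $\frac{17269}{5000} \approx 3.4538$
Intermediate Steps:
$v = -2847$ ($v = 3 + \left(-5\right) \left(-30\right) \left(-19\right) = 3 + 150 \left(-19\right) = 3 - 2850 = -2847$)
$\frac{v + 37385}{\left(\left(-16 - 77\right) + m{\left(-7,-4 \right)}\right)^{2}} = \frac{-2847 + 37385}{\left(\left(-16 - 77\right) - 7\right)^{2}} = \frac{34538}{\left(-93 - 7\right)^{2}} = \frac{34538}{\left(-100\right)^{2}} = \frac{34538}{10000} = 34538 \cdot \frac{1}{10000} = \frac{17269}{5000}$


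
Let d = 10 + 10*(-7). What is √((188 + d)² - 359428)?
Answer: 6*I*√9529 ≈ 585.7*I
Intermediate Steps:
d = -60 (d = 10 - 70 = -60)
√((188 + d)² - 359428) = √((188 - 60)² - 359428) = √(128² - 359428) = √(16384 - 359428) = √(-343044) = 6*I*√9529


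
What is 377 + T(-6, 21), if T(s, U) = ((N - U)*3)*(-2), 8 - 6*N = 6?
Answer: 501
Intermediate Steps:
N = ⅓ (N = 4/3 - ⅙*6 = 4/3 - 1 = ⅓ ≈ 0.33333)
T(s, U) = -2 + 6*U (T(s, U) = ((⅓ - U)*3)*(-2) = (1 - 3*U)*(-2) = -2 + 6*U)
377 + T(-6, 21) = 377 + (-2 + 6*21) = 377 + (-2 + 126) = 377 + 124 = 501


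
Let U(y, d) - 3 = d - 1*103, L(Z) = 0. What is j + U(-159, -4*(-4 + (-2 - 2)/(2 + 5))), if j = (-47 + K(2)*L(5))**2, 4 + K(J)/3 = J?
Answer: 14891/7 ≈ 2127.3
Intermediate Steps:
K(J) = -12 + 3*J
j = 2209 (j = (-47 + (-12 + 3*2)*0)**2 = (-47 + (-12 + 6)*0)**2 = (-47 - 6*0)**2 = (-47 + 0)**2 = (-47)**2 = 2209)
U(y, d) = -100 + d (U(y, d) = 3 + (d - 1*103) = 3 + (d - 103) = 3 + (-103 + d) = -100 + d)
j + U(-159, -4*(-4 + (-2 - 2)/(2 + 5))) = 2209 + (-100 - 4*(-4 + (-2 - 2)/(2 + 5))) = 2209 + (-100 - 4*(-4 - 4/7)) = 2209 + (-100 - 4*(-32/7)) = 2209 + (-100 + 128/7) = 2209 - 572/7 = 14891/7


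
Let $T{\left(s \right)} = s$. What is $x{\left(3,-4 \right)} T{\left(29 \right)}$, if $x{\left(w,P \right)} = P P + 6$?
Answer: $638$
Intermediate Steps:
$x{\left(w,P \right)} = 6 + P^{2}$ ($x{\left(w,P \right)} = P^{2} + 6 = 6 + P^{2}$)
$x{\left(3,-4 \right)} T{\left(29 \right)} = \left(6 + \left(-4\right)^{2}\right) 29 = \left(6 + 16\right) 29 = 22 \cdot 29 = 638$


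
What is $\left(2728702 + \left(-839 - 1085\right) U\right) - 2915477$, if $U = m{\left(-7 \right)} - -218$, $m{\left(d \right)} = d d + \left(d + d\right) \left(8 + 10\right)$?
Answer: $-215635$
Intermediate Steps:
$m{\left(d \right)} = d^{2} + 36 d$ ($m{\left(d \right)} = d^{2} + 2 d 18 = d^{2} + 36 d$)
$U = 15$ ($U = - 7 \left(36 - 7\right) - -218 = \left(-7\right) 29 + 218 = -203 + 218 = 15$)
$\left(2728702 + \left(-839 - 1085\right) U\right) - 2915477 = \left(2728702 + \left(-839 - 1085\right) 15\right) - 2915477 = \left(2728702 - 28860\right) - 2915477 = 2699842 - 2915477 = -215635$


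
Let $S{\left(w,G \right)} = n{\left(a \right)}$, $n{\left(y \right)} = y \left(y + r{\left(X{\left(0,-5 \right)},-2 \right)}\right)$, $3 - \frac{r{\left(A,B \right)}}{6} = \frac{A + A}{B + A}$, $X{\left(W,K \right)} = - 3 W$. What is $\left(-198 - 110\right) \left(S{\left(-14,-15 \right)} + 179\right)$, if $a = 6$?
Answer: $-99484$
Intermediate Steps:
$r{\left(A,B \right)} = 18 - \frac{12 A}{A + B}$ ($r{\left(A,B \right)} = 18 - 6 \frac{A + A}{B + A} = 18 - 6 \frac{2 A}{A + B} = 18 - \frac{12 A}{A + B}$)
$n{\left(y \right)} = y \left(18 + y\right)$ ($n{\left(y \right)} = y \left(y + \frac{6 \left(\left(-3\right) 0 + 3 \left(-2\right)\right)}{\left(-3\right) 0 - 2}\right) = y \left(y + \frac{6 \left(0 - 6\right)}{0 - 2}\right) = y \left(y + 6 \frac{1}{-2} \left(-6\right)\right) = y \left(y + 6 \left(- \frac{1}{2}\right) \left(-6\right)\right) = y \left(y + 18\right) = y \left(18 + y\right)$)
$S{\left(w,G \right)} = 144$ ($S{\left(w,G \right)} = 6 \left(18 + 6\right) = 6 \cdot 24 = 144$)
$\left(-198 - 110\right) \left(S{\left(-14,-15 \right)} + 179\right) = \left(-198 - 110\right) \left(144 + 179\right) = \left(-308\right) 323 = -99484$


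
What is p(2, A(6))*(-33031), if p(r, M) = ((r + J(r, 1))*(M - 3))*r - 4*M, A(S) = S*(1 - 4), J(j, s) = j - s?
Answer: 1783674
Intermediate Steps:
A(S) = -3*S (A(S) = S*(-3) = -3*S)
p(r, M) = -4*M + r*(-1 + 2*r)*(-3 + M) (p(r, M) = ((r + (r - 1*1))*(M - 3))*r - 4*M = ((r + (r - 1))*(-3 + M))*r - 4*M = ((r + (-1 + r))*(-3 + M))*r - 4*M = ((-1 + 2*r)*(-3 + M))*r - 4*M = r*(-1 + 2*r)*(-3 + M) - 4*M = -4*M + r*(-1 + 2*r)*(-3 + M))
p(2, A(6))*(-33031) = (-6*2² - (-12)*6 + 3*2 - 1*(-3*6)*2 + 2*(-3*6)*2²)*(-33031) = (-6*4 - 4*(-18) + 6 - 1*(-18)*2 + 2*(-18)*4)*(-33031) = (-24 + 72 + 6 + 36 - 144)*(-33031) = -54*(-33031) = 1783674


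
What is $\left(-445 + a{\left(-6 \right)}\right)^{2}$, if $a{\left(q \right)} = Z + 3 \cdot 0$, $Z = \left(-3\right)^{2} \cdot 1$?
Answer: $190096$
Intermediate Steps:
$Z = 9$ ($Z = 9 \cdot 1 = 9$)
$a{\left(q \right)} = 9$ ($a{\left(q \right)} = 9 + 3 \cdot 0 = 9 + 0 = 9$)
$\left(-445 + a{\left(-6 \right)}\right)^{2} = \left(-445 + 9\right)^{2} = \left(-436\right)^{2} = 190096$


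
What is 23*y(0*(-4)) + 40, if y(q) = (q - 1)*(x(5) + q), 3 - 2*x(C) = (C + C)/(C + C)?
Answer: 17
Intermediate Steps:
x(C) = 1 (x(C) = 3/2 - (C + C)/(2*(C + C)) = 3/2 - 2*C/(2*(2*C)) = 3/2 - 2*C*1/(2*C)/2 = 3/2 - ½*1 = 3/2 - ½ = 1)
y(q) = (1 + q)*(-1 + q) (y(q) = (q - 1)*(1 + q) = (-1 + q)*(1 + q) = (1 + q)*(-1 + q))
23*y(0*(-4)) + 40 = 23*(-1 + (0*(-4))²) + 40 = 23*(-1 + 0²) + 40 = 23*(-1 + 0) + 40 = 23*(-1) + 40 = -23 + 40 = 17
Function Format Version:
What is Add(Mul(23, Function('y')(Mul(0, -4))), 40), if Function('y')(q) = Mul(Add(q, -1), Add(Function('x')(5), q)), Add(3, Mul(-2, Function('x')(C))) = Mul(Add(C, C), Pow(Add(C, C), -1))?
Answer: 17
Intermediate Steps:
Function('x')(C) = 1 (Function('x')(C) = Add(Rational(3, 2), Mul(Rational(-1, 2), Mul(Add(C, C), Pow(Add(C, C), -1)))) = Add(Rational(3, 2), Mul(Rational(-1, 2), Mul(Mul(2, C), Pow(Mul(2, C), -1)))) = Add(Rational(3, 2), Mul(Rational(-1, 2), Mul(Mul(2, C), Mul(Rational(1, 2), Pow(C, -1))))) = Add(Rational(3, 2), Mul(Rational(-1, 2), 1)) = Add(Rational(3, 2), Rational(-1, 2)) = 1)
Function('y')(q) = Mul(Add(1, q), Add(-1, q)) (Function('y')(q) = Mul(Add(q, -1), Add(1, q)) = Mul(Add(-1, q), Add(1, q)) = Mul(Add(1, q), Add(-1, q)))
Add(Mul(23, Function('y')(Mul(0, -4))), 40) = Add(Mul(23, Add(-1, Pow(Mul(0, -4), 2))), 40) = Add(Mul(23, Add(-1, Pow(0, 2))), 40) = Add(Mul(23, Add(-1, 0)), 40) = Add(Mul(23, -1), 40) = Add(-23, 40) = 17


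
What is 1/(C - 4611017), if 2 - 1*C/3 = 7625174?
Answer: -1/27486533 ≈ -3.6381e-8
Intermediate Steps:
C = -22875516 (C = 6 - 3*7625174 = 6 - 22875522 = -22875516)
1/(C - 4611017) = 1/(-22875516 - 4611017) = 1/(-27486533) = -1/27486533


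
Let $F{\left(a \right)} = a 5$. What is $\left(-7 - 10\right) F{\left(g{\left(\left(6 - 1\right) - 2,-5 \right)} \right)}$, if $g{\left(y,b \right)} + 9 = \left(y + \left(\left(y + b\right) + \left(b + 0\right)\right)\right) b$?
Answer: $-935$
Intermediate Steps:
$g{\left(y,b \right)} = -9 + b \left(2 b + 2 y\right)$ ($g{\left(y,b \right)} = -9 + \left(y + \left(\left(y + b\right) + \left(b + 0\right)\right)\right) b = -9 + \left(y + \left(\left(b + y\right) + b\right)\right) b = -9 + \left(y + \left(y + 2 b\right)\right) b = -9 + \left(2 b + 2 y\right) b = -9 + b \left(2 b + 2 y\right)$)
$F{\left(a \right)} = 5 a$
$\left(-7 - 10\right) F{\left(g{\left(\left(6 - 1\right) - 2,-5 \right)} \right)} = \left(-7 - 10\right) 5 \left(-9 + 2 \left(-5\right)^{2} + 2 \left(-5\right) \left(\left(6 - 1\right) - 2\right)\right) = - 17 \cdot 5 \left(-9 + 2 \cdot 25 + 2 \left(-5\right) \left(5 - 2\right)\right) = - 17 \cdot 5 \left(-9 + 50 + 2 \left(-5\right) 3\right) = - 17 \cdot 5 \left(-9 + 50 - 30\right) = - 17 \cdot 5 \cdot 11 = \left(-17\right) 55 = -935$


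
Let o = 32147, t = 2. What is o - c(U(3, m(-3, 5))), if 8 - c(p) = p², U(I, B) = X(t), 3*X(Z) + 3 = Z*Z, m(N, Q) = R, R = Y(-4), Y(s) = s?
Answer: 289252/9 ≈ 32139.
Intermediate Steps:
R = -4
m(N, Q) = -4
X(Z) = -1 + Z²/3 (X(Z) = -1 + (Z*Z)/3 = -1 + Z²/3)
U(I, B) = ⅓ (U(I, B) = -1 + (⅓)*2² = -1 + (⅓)*4 = -1 + 4/3 = ⅓)
c(p) = 8 - p²
o - c(U(3, m(-3, 5))) = 32147 - (8 - (⅓)²) = 32147 - (8 - 1*⅑) = 32147 - (8 - ⅑) = 32147 - 1*71/9 = 32147 - 71/9 = 289252/9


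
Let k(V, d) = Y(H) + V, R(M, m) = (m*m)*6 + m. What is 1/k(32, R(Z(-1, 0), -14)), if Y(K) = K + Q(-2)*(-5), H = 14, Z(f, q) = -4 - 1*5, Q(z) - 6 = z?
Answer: 1/26 ≈ 0.038462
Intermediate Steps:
Q(z) = 6 + z
Z(f, q) = -9 (Z(f, q) = -4 - 5 = -9)
R(M, m) = m + 6*m**2 (R(M, m) = m**2*6 + m = 6*m**2 + m = m + 6*m**2)
Y(K) = -20 + K (Y(K) = K + (6 - 2)*(-5) = K + 4*(-5) = K - 20 = -20 + K)
k(V, d) = -6 + V (k(V, d) = (-20 + 14) + V = -6 + V)
1/k(32, R(Z(-1, 0), -14)) = 1/(-6 + 32) = 1/26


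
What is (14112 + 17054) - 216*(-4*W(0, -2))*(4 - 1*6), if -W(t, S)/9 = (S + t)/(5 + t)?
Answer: 124726/5 ≈ 24945.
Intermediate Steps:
W(t, S) = -9*(S + t)/(5 + t)
(14112 + 17054) - 216*(-4*W(0, -2))*(4 - 1*6) = (14112 + 17054) - 216*(-36*(-1*(-2) - 1*0)/(5 + 0))*(4 - 1*6) = 31166 - 216*(-36*(2 + 0)/5)*(4 - 6) = 31166 - 216*(-36*2/5)*(-2) = 31166 - 216*(-4*18/5)*(-2) = 31166 - (-15552)*(-2)/5 = 31166 - 216*144/5 = 31166 - 31104/5 = 124726/5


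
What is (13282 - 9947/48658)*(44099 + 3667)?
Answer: 15434761539747/24329 ≈ 6.3442e+8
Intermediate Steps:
(13282 - 9947/48658)*(44099 + 3667) = (13282 - 9947*1/48658)*47766 = (13282 - 9947/48658)*47766 = (646265609/48658)*47766 = 15434761539747/24329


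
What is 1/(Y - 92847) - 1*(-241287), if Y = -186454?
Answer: 67391700386/279301 ≈ 2.4129e+5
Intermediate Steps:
1/(Y - 92847) - 1*(-241287) = 1/(-186454 - 92847) - 1*(-241287) = 1/(-279301) + 241287 = -1/279301 + 241287 = 67391700386/279301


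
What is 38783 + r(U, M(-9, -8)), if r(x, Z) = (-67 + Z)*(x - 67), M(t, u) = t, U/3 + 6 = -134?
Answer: 75795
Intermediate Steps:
U = -420 (U = -18 + 3*(-134) = -18 - 402 = -420)
r(x, Z) = (-67 + Z)*(-67 + x)
38783 + r(U, M(-9, -8)) = 38783 + (4489 - 67*(-9) - 67*(-420) - 9*(-420)) = 38783 + (4489 + 603 + 28140 + 3780) = 38783 + 37012 = 75795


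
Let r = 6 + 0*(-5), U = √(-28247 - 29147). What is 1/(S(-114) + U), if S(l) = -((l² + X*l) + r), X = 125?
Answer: 624/807449 - I*√57394/1614898 ≈ 0.0007728 - 0.00014835*I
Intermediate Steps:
U = I*√57394 (U = √(-57394) = I*√57394 ≈ 239.57*I)
r = 6 (r = 6 + 0 = 6)
S(l) = -6 - l² - 125*l (S(l) = -((l² + 125*l) + 6) = -(6 + l² + 125*l) = -6 - l² - 125*l)
1/(S(-114) + U) = 1/((-6 - 1*(-114)² - 125*(-114)) + I*√57394) = 1/((-6 - 1*12996 + 14250) + I*√57394) = 1/((-6 - 12996 + 14250) + I*√57394) = 1/(1248 + I*√57394)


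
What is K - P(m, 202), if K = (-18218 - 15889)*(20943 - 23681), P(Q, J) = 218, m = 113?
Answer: 93384748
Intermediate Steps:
K = 93384966 (K = -34107*(-2738) = 93384966)
K - P(m, 202) = 93384966 - 1*218 = 93384966 - 218 = 93384748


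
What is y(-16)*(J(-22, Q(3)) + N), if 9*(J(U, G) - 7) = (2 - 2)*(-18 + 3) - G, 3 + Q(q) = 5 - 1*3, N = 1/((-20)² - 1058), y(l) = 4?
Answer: 84206/2961 ≈ 28.438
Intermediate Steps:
N = -1/658 (N = 1/(400 - 1058) = 1/(-658) = -1/658 ≈ -0.0015198)
Q(q) = -1 (Q(q) = -3 + (5 - 1*3) = -3 + (5 - 3) = -3 + 2 = -1)
J(U, G) = 7 - G/9 (J(U, G) = 7 + ((2 - 2)*(-18 + 3) - G)/9 = 7 + (0*(-15) - G)/9 = 7 + (0 - G)/9 = 7 + (-G)/9 = 7 - G/9)
y(-16)*(J(-22, Q(3)) + N) = 4*((7 - ⅑*(-1)) - 1/658) = 4*((7 + ⅑) - 1/658) = 4*(64/9 - 1/658) = 4*(42103/5922) = 84206/2961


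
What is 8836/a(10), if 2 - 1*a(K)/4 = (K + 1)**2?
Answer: -2209/119 ≈ -18.563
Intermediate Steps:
a(K) = 8 - 4*(1 + K)**2 (a(K) = 8 - 4*(K + 1)**2 = 8 - 4*(1 + K)**2)
8836/a(10) = 8836/(8 - 4*(1 + 10)**2) = 8836/(8 - 4*11**2) = 8836/(8 - 4*121) = 8836/(8 - 484) = 8836/(-476) = 8836*(-1/476) = -2209/119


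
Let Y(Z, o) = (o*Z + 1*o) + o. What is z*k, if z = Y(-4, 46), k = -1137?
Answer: 104604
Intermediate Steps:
Y(Z, o) = 2*o + Z*o (Y(Z, o) = (Z*o + o) + o = (o + Z*o) + o = 2*o + Z*o)
z = -92 (z = 46*(2 - 4) = 46*(-2) = -92)
z*k = -92*(-1137) = 104604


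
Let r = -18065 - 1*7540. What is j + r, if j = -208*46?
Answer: -35173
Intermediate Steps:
j = -9568
r = -25605 (r = -18065 - 7540 = -25605)
j + r = -9568 - 25605 = -35173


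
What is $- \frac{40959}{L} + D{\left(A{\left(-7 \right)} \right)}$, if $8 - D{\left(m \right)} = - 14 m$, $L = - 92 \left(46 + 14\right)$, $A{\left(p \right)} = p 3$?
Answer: $- \frac{512587}{1840} \approx -278.58$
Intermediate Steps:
$A{\left(p \right)} = 3 p$
$L = -5520$ ($L = \left(-92\right) 60 = -5520$)
$D{\left(m \right)} = 8 + 14 m$ ($D{\left(m \right)} = 8 - - 14 m = 8 + 14 m$)
$- \frac{40959}{L} + D{\left(A{\left(-7 \right)} \right)} = - \frac{40959}{-5520} + \left(8 + 14 \cdot 3 \left(-7\right)\right) = \left(-40959\right) \left(- \frac{1}{5520}\right) + \left(8 + 14 \left(-21\right)\right) = \frac{13653}{1840} + \left(8 - 294\right) = \frac{13653}{1840} - 286 = - \frac{512587}{1840}$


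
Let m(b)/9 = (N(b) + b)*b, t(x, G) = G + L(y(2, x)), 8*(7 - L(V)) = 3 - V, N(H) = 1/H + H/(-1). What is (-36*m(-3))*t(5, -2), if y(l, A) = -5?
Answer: -1296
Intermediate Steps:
N(H) = 1/H - H (N(H) = 1/H + H*(-1) = 1/H - H)
L(V) = 53/8 + V/8 (L(V) = 7 - (3 - V)/8 = 7 + (-3/8 + V/8) = 53/8 + V/8)
t(x, G) = 6 + G (t(x, G) = G + (53/8 + (1/8)*(-5)) = G + (53/8 - 5/8) = G + 6 = 6 + G)
m(b) = 9 (m(b) = 9*(((1/b - b) + b)*b) = 9*(b/b) = 9*1 = 9)
(-36*m(-3))*t(5, -2) = (-36*9)*(6 - 2) = -324*4 = -1296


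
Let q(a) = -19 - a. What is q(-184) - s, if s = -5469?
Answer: 5634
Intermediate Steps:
q(-184) - s = (-19 - 1*(-184)) - 1*(-5469) = (-19 + 184) + 5469 = 165 + 5469 = 5634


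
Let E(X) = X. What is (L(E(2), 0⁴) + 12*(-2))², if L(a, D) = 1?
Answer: 529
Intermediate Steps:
(L(E(2), 0⁴) + 12*(-2))² = (1 + 12*(-2))² = (1 - 24)² = (-23)² = 529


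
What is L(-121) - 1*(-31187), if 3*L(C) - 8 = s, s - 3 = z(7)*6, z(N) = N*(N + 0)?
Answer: 93866/3 ≈ 31289.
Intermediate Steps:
z(N) = N² (z(N) = N*N = N²)
s = 297 (s = 3 + 7²*6 = 3 + 49*6 = 3 + 294 = 297)
L(C) = 305/3 (L(C) = 8/3 + (⅓)*297 = 8/3 + 99 = 305/3)
L(-121) - 1*(-31187) = 305/3 - 1*(-31187) = 305/3 + 31187 = 93866/3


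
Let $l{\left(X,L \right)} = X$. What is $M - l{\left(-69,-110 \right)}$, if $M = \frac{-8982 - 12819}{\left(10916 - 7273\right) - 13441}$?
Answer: $\frac{232621}{3266} \approx 71.225$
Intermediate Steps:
$M = \frac{7267}{3266}$ ($M = - \frac{21801}{\left(10916 - 7273\right) - 13441} = - \frac{21801}{3643 - 13441} = - \frac{21801}{-9798} = \left(-21801\right) \left(- \frac{1}{9798}\right) = \frac{7267}{3266} \approx 2.225$)
$M - l{\left(-69,-110 \right)} = \frac{7267}{3266} - -69 = \frac{7267}{3266} + 69 = \frac{232621}{3266}$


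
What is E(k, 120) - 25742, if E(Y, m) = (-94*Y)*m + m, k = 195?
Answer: -2225222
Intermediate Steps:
E(Y, m) = m - 94*Y*m (E(Y, m) = -94*Y*m + m = m - 94*Y*m)
E(k, 120) - 25742 = 120*(1 - 94*195) - 25742 = 120*(1 - 18330) - 25742 = 120*(-18329) - 25742 = -2199480 - 25742 = -2225222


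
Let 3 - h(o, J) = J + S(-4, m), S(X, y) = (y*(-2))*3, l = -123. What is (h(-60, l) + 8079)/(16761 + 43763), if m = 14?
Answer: 8289/60524 ≈ 0.13695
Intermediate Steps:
S(X, y) = -6*y (S(X, y) = -2*y*3 = -6*y)
h(o, J) = 87 - J (h(o, J) = 3 - (J - 6*14) = 3 - (J - 84) = 3 - (-84 + J) = 3 + (84 - J) = 87 - J)
(h(-60, l) + 8079)/(16761 + 43763) = ((87 - 1*(-123)) + 8079)/(16761 + 43763) = ((87 + 123) + 8079)/60524 = (210 + 8079)*(1/60524) = 8289*(1/60524) = 8289/60524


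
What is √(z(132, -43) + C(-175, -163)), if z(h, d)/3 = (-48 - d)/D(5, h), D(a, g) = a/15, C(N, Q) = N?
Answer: 2*I*√55 ≈ 14.832*I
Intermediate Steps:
D(a, g) = a/15 (D(a, g) = a*(1/15) = a/15)
z(h, d) = -432 - 9*d (z(h, d) = 3*((-48 - d)/(((1/15)*5))) = 3*((-48 - d)/(⅓)) = 3*((-48 - d)*3) = 3*(-144 - 3*d) = -432 - 9*d)
√(z(132, -43) + C(-175, -163)) = √((-432 - 9*(-43)) - 175) = √((-432 + 387) - 175) = √(-45 - 175) = √(-220) = 2*I*√55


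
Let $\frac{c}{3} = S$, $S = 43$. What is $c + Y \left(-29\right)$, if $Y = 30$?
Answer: $-741$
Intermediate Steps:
$c = 129$ ($c = 3 \cdot 43 = 129$)
$c + Y \left(-29\right) = 129 + 30 \left(-29\right) = 129 - 870 = -741$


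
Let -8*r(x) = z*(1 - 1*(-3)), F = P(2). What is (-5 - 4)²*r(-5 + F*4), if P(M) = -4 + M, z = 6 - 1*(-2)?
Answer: -324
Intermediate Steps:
z = 8 (z = 6 + 2 = 8)
F = -2 (F = -4 + 2 = -2)
r(x) = -4 (r(x) = -(1 - 1*(-3)) = -(1 + 3) = -4)
(-5 - 4)²*r(-5 + F*4) = (-5 - 4)²*(-4) = (-9)²*(-4) = 81*(-4) = -324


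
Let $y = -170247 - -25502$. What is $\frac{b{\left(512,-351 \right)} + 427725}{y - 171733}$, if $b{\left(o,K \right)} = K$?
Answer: $- \frac{213687}{158239} \approx -1.3504$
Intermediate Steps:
$y = -144745$ ($y = -170247 + 25502 = -144745$)
$\frac{b{\left(512,-351 \right)} + 427725}{y - 171733} = \frac{-351 + 427725}{-144745 - 171733} = \frac{427374}{-316478} = 427374 \left(- \frac{1}{316478}\right) = - \frac{213687}{158239}$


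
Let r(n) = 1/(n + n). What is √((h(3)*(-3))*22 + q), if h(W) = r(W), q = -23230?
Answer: I*√23241 ≈ 152.45*I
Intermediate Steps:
r(n) = 1/(2*n)
h(W) = 1/(2*W)
√((h(3)*(-3))*22 + q) = √((((½)/3)*(-3))*22 - 23230) = √((((½)*(⅓))*(-3))*22 - 23230) = √(((⅙)*(-3))*22 - 23230) = √(-½*22 - 23230) = √(-11 - 23230) = √(-23241) = I*√23241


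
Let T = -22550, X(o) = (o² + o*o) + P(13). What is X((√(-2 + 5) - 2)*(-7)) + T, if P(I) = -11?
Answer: -21875 - 392*√3 ≈ -22554.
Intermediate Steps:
X(o) = -11 + 2*o² (X(o) = (o² + o*o) - 11 = (o² + o²) - 11 = 2*o² - 11 = -11 + 2*o²)
X((√(-2 + 5) - 2)*(-7)) + T = (-11 + 2*((√(-2 + 5) - 2)*(-7))²) - 22550 = (-11 + 2*((√3 - 2)*(-7))²) - 22550 = (-11 + 2*((-2 + √3)*(-7))²) - 22550 = (-11 + 2*(14 - 7*√3)²) - 22550 = -22561 + 2*(14 - 7*√3)²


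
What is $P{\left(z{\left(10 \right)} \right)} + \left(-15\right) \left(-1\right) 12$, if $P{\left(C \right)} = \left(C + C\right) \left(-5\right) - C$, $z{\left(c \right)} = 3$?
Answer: $147$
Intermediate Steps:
$P{\left(C \right)} = - 11 C$ ($P{\left(C \right)} = 2 C \left(-5\right) - C = - 10 C - C = - 11 C$)
$P{\left(z{\left(10 \right)} \right)} + \left(-15\right) \left(-1\right) 12 = \left(-11\right) 3 + \left(-15\right) \left(-1\right) 12 = -33 + 15 \cdot 12 = -33 + 180 = 147$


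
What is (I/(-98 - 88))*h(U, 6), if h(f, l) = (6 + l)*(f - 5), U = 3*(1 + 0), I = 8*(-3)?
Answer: -96/31 ≈ -3.0968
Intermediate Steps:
I = -24
U = 3 (U = 3*1 = 3)
h(f, l) = (-5 + f)*(6 + l) (h(f, l) = (6 + l)*(-5 + f) = (-5 + f)*(6 + l))
(I/(-98 - 88))*h(U, 6) = (-24/(-98 - 88))*(-30 - 5*6 + 6*3 + 3*6) = (-24/(-186))*(-30 - 30 + 18 + 18) = -24*(-1/186)*(-24) = (4/31)*(-24) = -96/31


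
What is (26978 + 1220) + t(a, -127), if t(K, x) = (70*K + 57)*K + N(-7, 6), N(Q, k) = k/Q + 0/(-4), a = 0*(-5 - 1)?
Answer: 197380/7 ≈ 28197.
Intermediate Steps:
a = 0 (a = 0*(-6) = 0)
N(Q, k) = k/Q (N(Q, k) = k/Q + 0*(-¼) = k/Q + 0 = k/Q)
t(K, x) = -6/7 + K*(57 + 70*K) (t(K, x) = (70*K + 57)*K + 6/(-7) = (57 + 70*K)*K + 6*(-⅐) = K*(57 + 70*K) - 6/7 = -6/7 + K*(57 + 70*K))
(26978 + 1220) + t(a, -127) = (26978 + 1220) + (-6/7 + 57*0 + 70*0²) = 28198 + (-6/7 + 0 + 70*0) = 28198 + (-6/7 + 0 + 0) = 28198 - 6/7 = 197380/7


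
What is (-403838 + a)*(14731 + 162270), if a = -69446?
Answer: -83771741284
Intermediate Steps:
(-403838 + a)*(14731 + 162270) = (-403838 - 69446)*(14731 + 162270) = -473284*177001 = -83771741284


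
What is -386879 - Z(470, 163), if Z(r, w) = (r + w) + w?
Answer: -387675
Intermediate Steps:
Z(r, w) = r + 2*w
-386879 - Z(470, 163) = -386879 - (470 + 2*163) = -386879 - (470 + 326) = -386879 - 1*796 = -386879 - 796 = -387675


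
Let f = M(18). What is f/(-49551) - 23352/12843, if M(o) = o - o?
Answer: -7784/4281 ≈ -1.8183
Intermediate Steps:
M(o) = 0
f = 0
f/(-49551) - 23352/12843 = 0/(-49551) - 23352/12843 = 0*(-1/49551) - 23352*1/12843 = 0 - 7784/4281 = -7784/4281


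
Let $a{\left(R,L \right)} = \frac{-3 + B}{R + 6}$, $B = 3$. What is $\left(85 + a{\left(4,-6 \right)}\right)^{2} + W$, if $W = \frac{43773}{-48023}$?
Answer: $\frac{346922402}{48023} \approx 7224.1$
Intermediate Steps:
$a{\left(R,L \right)} = 0$ ($a{\left(R,L \right)} = \frac{-3 + 3}{R + 6} = \frac{0}{6 + R} = 0$)
$W = - \frac{43773}{48023}$ ($W = 43773 \left(- \frac{1}{48023}\right) = - \frac{43773}{48023} \approx -0.9115$)
$\left(85 + a{\left(4,-6 \right)}\right)^{2} + W = \left(85 + 0\right)^{2} - \frac{43773}{48023} = 85^{2} - \frac{43773}{48023} = 7225 - \frac{43773}{48023} = \frac{346922402}{48023}$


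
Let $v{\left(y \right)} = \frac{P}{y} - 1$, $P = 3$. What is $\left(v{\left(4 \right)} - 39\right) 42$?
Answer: $- \frac{3297}{2} \approx -1648.5$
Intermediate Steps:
$v{\left(y \right)} = -1 + \frac{3}{y}$ ($v{\left(y \right)} = \frac{3}{y} - 1 = -1 + \frac{3}{y}$)
$\left(v{\left(4 \right)} - 39\right) 42 = \left(\frac{3 - 4}{4} - 39\right) 42 = \left(\frac{1}{4} \left(-1\right) - 39\right) 42 = \left(- \frac{1}{4} - 39\right) 42 = \left(- \frac{157}{4}\right) 42 = - \frac{3297}{2}$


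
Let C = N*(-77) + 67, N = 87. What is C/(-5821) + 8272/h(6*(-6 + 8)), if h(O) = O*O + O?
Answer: 12296476/227019 ≈ 54.165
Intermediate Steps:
C = -6632 (C = 87*(-77) + 67 = -6699 + 67 = -6632)
h(O) = O + O² (h(O) = O² + O = O + O²)
C/(-5821) + 8272/h(6*(-6 + 8)) = -6632/(-5821) + 8272/(((6*(-6 + 8))*(1 + 6*(-6 + 8)))) = -6632*(-1/5821) + 8272/(((6*2)*(1 + 6*2))) = 6632/5821 + 8272/((12*(1 + 12))) = 6632/5821 + 8272/((12*13)) = 6632/5821 + 8272/156 = 6632/5821 + 8272*(1/156) = 6632/5821 + 2068/39 = 12296476/227019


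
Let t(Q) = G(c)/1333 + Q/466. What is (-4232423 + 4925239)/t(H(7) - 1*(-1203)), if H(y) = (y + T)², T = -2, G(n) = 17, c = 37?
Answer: 215181028624/822423 ≈ 2.6164e+5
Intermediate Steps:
H(y) = (-2 + y)² (H(y) = (y - 2)² = (-2 + y)²)
t(Q) = 17/1333 + Q/466
(-4232423 + 4925239)/t(H(7) - 1*(-1203)) = (-4232423 + 4925239)/(17/1333 + ((-2 + 7)² - 1*(-1203))/466) = 692816/(17/1333 + (5² + 1203)/466) = 692816/(17/1333 + (25 + 1203)/466) = 692816/(17/1333 + (1/466)*1228) = 692816/(17/1333 + 614/233) = 692816/(822423/310589) = 692816*(310589/822423) = 215181028624/822423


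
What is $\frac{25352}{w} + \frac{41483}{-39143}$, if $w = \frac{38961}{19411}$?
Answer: $\frac{1481611875841}{117311571} \approx 12630.0$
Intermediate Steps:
$w = \frac{38961}{19411}$ ($w = 38961 \cdot \frac{1}{19411} = \frac{38961}{19411} \approx 2.0072$)
$\frac{25352}{w} + \frac{41483}{-39143} = \frac{25352}{\frac{38961}{19411}} + \frac{41483}{-39143} = 25352 \cdot \frac{19411}{38961} + 41483 \left(- \frac{1}{39143}\right) = \frac{492107672}{38961} - \frac{3191}{3011} = \frac{1481611875841}{117311571}$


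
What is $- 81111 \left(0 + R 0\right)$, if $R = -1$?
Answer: $0$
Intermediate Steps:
$- 81111 \left(0 + R 0\right) = - 81111 \left(0 - 0\right) = - 81111 \left(0 + 0\right) = \left(-81111\right) 0 = 0$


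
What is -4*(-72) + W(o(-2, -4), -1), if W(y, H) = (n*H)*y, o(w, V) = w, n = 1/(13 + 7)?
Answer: 2881/10 ≈ 288.10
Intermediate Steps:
n = 1/20 ≈ 0.050000
W(y, H) = H*y/20 (W(y, H) = (H/20)*y = H*y/20)
-4*(-72) + W(o(-2, -4), -1) = -4*(-72) + (1/20)*(-1)*(-2) = 288 + 1/10 = 2881/10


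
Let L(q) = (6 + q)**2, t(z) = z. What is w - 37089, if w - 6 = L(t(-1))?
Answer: -37058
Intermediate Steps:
w = 31 (w = 6 + (6 - 1)**2 = 6 + 5**2 = 6 + 25 = 31)
w - 37089 = 31 - 37089 = -37058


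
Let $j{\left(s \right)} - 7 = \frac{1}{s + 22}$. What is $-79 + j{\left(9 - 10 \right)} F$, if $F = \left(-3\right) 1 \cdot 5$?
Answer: $- \frac{1293}{7} \approx -184.71$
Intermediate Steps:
$j{\left(s \right)} = 7 + \frac{1}{22 + s}$ ($j{\left(s \right)} = 7 + \frac{1}{s + 22} = 7 + \frac{1}{22 + s}$)
$F = -15$ ($F = \left(-3\right) 5 = -15$)
$-79 + j{\left(9 - 10 \right)} F = -79 + \frac{155 + 7 \left(9 - 10\right)}{22 + \left(9 - 10\right)} \left(-15\right) = -79 + \frac{155 + 7 \left(-1\right)}{22 - 1} \left(-15\right) = -79 + \frac{155 - 7}{21} \left(-15\right) = -79 + \frac{1}{21} \cdot 148 \left(-15\right) = -79 + \frac{148}{21} \left(-15\right) = -79 - \frac{740}{7} = - \frac{1293}{7}$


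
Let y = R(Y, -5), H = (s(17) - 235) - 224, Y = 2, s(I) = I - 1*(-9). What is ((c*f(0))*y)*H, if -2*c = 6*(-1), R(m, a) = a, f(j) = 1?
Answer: 6495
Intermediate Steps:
s(I) = 9 + I (s(I) = I + 9 = 9 + I)
H = -433 (H = ((9 + 17) - 235) - 224 = (26 - 235) - 224 = -209 - 224 = -433)
y = -5
c = 3 (c = -3*(-1) = -½*(-6) = 3)
((c*f(0))*y)*H = ((3*1)*(-5))*(-433) = (3*(-5))*(-433) = -15*(-433) = 6495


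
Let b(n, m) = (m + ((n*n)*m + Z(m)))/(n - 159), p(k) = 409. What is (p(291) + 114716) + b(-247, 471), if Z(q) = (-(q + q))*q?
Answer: 9224361/203 ≈ 45440.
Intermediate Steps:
Z(q) = -2*q**2 (Z(q) = (-2*q)*q = -2*q**2)
b(n, m) = (m - 2*m**2 + m*n**2)/(-159 + n) (b(n, m) = (m + ((n*n)*m - 2*m**2))/(n - 159) = (m + (n**2*m - 2*m**2))/(-159 + n) = (m + (m*n**2 - 2*m**2))/(-159 + n) = (m + (-2*m**2 + m*n**2))/(-159 + n) = (m - 2*m**2 + m*n**2)/(-159 + n))
(p(291) + 114716) + b(-247, 471) = (409 + 114716) + 471*(1 + (-247)**2 - 2*471)/(-159 - 247) = 115125 + 471*(1 + 61009 - 942)/(-406) = 115125 + 471*(-1/406)*60068 = 115125 - 14146014/203 = 9224361/203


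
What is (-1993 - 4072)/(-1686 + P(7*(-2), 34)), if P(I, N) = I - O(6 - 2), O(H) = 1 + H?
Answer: 1213/341 ≈ 3.5572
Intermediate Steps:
P(I, N) = -5 + I (P(I, N) = I - (1 + (6 - 2)) = I - (1 + 4) = I - 1*5 = I - 5 = -5 + I)
(-1993 - 4072)/(-1686 + P(7*(-2), 34)) = (-1993 - 4072)/(-1686 + (-5 + 7*(-2))) = -6065/(-1686 + (-5 - 14)) = -6065/(-1686 - 19) = -6065/(-1705) = -6065*(-1/1705) = 1213/341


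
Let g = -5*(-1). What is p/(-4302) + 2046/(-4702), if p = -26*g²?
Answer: -1436398/5057001 ≈ -0.28404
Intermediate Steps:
g = 5
p = -650 (p = -26*5² = -26*25 = -650)
p/(-4302) + 2046/(-4702) = -650/(-4302) + 2046/(-4702) = -650*(-1/4302) + 2046*(-1/4702) = 325/2151 - 1023/2351 = -1436398/5057001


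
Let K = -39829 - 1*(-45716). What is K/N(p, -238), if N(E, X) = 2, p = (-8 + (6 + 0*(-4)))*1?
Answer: 5887/2 ≈ 2943.5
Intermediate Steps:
K = 5887 (K = -39829 + 45716 = 5887)
p = -2 (p = (-8 + (6 + 0))*1 = (-8 + 6)*1 = -2*1 = -2)
K/N(p, -238) = 5887/2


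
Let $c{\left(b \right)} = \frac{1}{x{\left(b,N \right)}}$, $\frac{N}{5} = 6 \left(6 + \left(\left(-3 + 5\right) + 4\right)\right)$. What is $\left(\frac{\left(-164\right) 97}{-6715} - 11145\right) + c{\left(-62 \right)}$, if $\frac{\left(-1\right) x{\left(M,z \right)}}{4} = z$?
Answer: $- \frac{21548958239}{1933920} \approx -11143.0$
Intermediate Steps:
$N = 360$ ($N = 5 \cdot 6 \left(6 + \left(\left(-3 + 5\right) + 4\right)\right) = 5 \cdot 6 \left(6 + \left(2 + 4\right)\right) = 5 \cdot 6 \left(6 + 6\right) = 5 \cdot 6 \cdot 12 = 5 \cdot 72 = 360$)
$x{\left(M,z \right)} = - 4 z$
$c{\left(b \right)} = - \frac{1}{1440}$ ($c{\left(b \right)} = \frac{1}{\left(-4\right) 360} = \frac{1}{-1440} = - \frac{1}{1440}$)
$\left(\frac{\left(-164\right) 97}{-6715} - 11145\right) + c{\left(-62 \right)} = \left(\frac{\left(-164\right) 97}{-6715} - 11145\right) - \frac{1}{1440} = \left(\left(-15908\right) \left(- \frac{1}{6715}\right) - 11145\right) - \frac{1}{1440} = \left(\frac{15908}{6715} - 11145\right) - \frac{1}{1440} = - \frac{74822767}{6715} - \frac{1}{1440} = - \frac{21548958239}{1933920}$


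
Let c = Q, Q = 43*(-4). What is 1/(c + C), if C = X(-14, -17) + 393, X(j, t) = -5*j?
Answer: 1/291 ≈ 0.0034364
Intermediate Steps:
Q = -172
C = 463 (C = -5*(-14) + 393 = 70 + 393 = 463)
c = -172
1/(c + C) = 1/(-172 + 463) = 1/291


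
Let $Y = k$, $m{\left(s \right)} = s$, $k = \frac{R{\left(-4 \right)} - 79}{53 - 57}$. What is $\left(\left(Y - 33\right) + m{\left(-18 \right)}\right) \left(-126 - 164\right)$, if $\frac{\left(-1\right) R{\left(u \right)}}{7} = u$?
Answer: $\frac{22185}{2} \approx 11093.0$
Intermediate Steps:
$R{\left(u \right)} = - 7 u$
$k = \frac{51}{4}$ ($k = \frac{\left(-7\right) \left(-4\right) - 79}{53 - 57} = \frac{28 - 79}{-4} = \left(-51\right) \left(- \frac{1}{4}\right) = \frac{51}{4} \approx 12.75$)
$Y = \frac{51}{4} \approx 12.75$
$\left(\left(Y - 33\right) + m{\left(-18 \right)}\right) \left(-126 - 164\right) = \left(\left(\frac{51}{4} - 33\right) - 18\right) \left(-126 - 164\right) = \left(- \frac{81}{4} - 18\right) \left(-126 - 164\right) = \left(- \frac{153}{4}\right) \left(-290\right) = \frac{22185}{2}$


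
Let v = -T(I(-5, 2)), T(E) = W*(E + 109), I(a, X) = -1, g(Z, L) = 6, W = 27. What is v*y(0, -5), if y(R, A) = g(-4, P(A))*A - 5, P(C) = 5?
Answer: 102060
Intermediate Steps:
y(R, A) = -5 + 6*A (y(R, A) = 6*A - 5 = -5 + 6*A)
T(E) = 2943 + 27*E (T(E) = 27*(E + 109) = 27*(109 + E) = 2943 + 27*E)
v = -2916 (v = -(2943 + 27*(-1)) = -(2943 - 27) = -1*2916 = -2916)
v*y(0, -5) = -2916*(-5 + 6*(-5)) = -2916*(-5 - 30) = -2916*(-35) = 102060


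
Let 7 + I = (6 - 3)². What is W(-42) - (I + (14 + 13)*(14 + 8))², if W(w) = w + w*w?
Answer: -353494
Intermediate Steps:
W(w) = w + w²
I = 2 (I = -7 + (6 - 3)² = -7 + 3² = -7 + 9 = 2)
W(-42) - (I + (14 + 13)*(14 + 8))² = -42*(1 - 42) - (2 + (14 + 13)*(14 + 8))² = -42*(-41) - (2 + 27*22)² = 1722 - (2 + 594)² = 1722 - 1*596² = 1722 - 1*355216 = 1722 - 355216 = -353494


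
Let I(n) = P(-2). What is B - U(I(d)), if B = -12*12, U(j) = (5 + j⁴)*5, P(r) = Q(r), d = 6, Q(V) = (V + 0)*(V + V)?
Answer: -20649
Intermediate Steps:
Q(V) = 2*V² (Q(V) = V*(2*V) = 2*V²)
P(r) = 2*r²
I(n) = 8 (I(n) = 2*(-2)² = 2*4 = 8)
U(j) = 25 + 5*j⁴
B = -144
B - U(I(d)) = -144 - (25 + 5*8⁴) = -144 - (25 + 5*4096) = -144 - (25 + 20480) = -144 - 1*20505 = -144 - 20505 = -20649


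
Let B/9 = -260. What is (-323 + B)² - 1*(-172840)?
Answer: 7264409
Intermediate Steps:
B = -2340 (B = 9*(-260) = -2340)
(-323 + B)² - 1*(-172840) = (-323 - 2340)² - 1*(-172840) = (-2663)² + 172840 = 7091569 + 172840 = 7264409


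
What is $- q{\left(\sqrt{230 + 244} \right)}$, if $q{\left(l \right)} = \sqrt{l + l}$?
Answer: $- 2^{\frac{3}{4}} \sqrt[4]{237} \approx -6.5987$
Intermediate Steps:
$q{\left(l \right)} = \sqrt{2} \sqrt{l}$ ($q{\left(l \right)} = \sqrt{2 l} = \sqrt{2} \sqrt{l}$)
$- q{\left(\sqrt{230 + 244} \right)} = - \sqrt{2} \sqrt{\sqrt{230 + 244}} = - \sqrt{2} \sqrt{\sqrt{474}} = - \sqrt{2} \sqrt[4]{474} = - 2^{\frac{3}{4}} \sqrt[4]{237}$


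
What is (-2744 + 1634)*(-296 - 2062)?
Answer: 2617380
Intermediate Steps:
(-2744 + 1634)*(-296 - 2062) = -1110*(-2358) = 2617380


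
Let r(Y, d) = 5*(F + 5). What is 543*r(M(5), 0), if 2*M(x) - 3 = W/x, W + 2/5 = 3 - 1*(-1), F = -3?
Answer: 5430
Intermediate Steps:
W = 18/5 (W = -⅖ + (3 - 1*(-1)) = -⅖ + (3 + 1) = -⅖ + 4 = 18/5 ≈ 3.6000)
M(x) = 3/2 + 9/(5*x) (M(x) = 3/2 + (18/(5*x))/2 = 3/2 + 9/(5*x))
r(Y, d) = 10 (r(Y, d) = 5*(-3 + 5) = 5*2 = 10)
543*r(M(5), 0) = 543*10 = 5430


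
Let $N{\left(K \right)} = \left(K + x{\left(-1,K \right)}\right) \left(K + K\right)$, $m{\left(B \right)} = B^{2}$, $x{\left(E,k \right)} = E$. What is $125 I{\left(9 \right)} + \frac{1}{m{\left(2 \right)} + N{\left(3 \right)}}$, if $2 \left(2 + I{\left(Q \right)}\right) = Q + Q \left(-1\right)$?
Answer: $- \frac{3999}{16} \approx -249.94$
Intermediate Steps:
$I{\left(Q \right)} = -2$ ($I{\left(Q \right)} = -2 + \frac{Q + Q \left(-1\right)}{2} = -2 + \frac{Q - Q}{2} = -2 + \frac{1}{2} \cdot 0 = -2 + 0 = -2$)
$N{\left(K \right)} = 2 K \left(-1 + K\right)$ ($N{\left(K \right)} = \left(K - 1\right) \left(K + K\right) = \left(-1 + K\right) 2 K = 2 K \left(-1 + K\right)$)
$125 I{\left(9 \right)} + \frac{1}{m{\left(2 \right)} + N{\left(3 \right)}} = 125 \left(-2\right) + \frac{1}{2^{2} + 2 \cdot 3 \left(-1 + 3\right)} = -250 + \frac{1}{4 + 2 \cdot 3 \cdot 2} = -250 + \frac{1}{4 + 12} = -250 + \frac{1}{16} = - \frac{3999}{16}$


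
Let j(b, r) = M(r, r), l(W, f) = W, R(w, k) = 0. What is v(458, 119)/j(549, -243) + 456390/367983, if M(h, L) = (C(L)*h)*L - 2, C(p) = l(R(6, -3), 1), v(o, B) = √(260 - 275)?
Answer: 4610/3717 - I*√15/2 ≈ 1.2402 - 1.9365*I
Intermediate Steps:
v(o, B) = I*√15 (v(o, B) = √(-15) = I*√15)
C(p) = 0
M(h, L) = -2 (M(h, L) = (0*h)*L - 2 = 0*L - 2 = 0 - 2 = -2)
j(b, r) = -2
v(458, 119)/j(549, -243) + 456390/367983 = (I*√15)/(-2) + 456390/367983 = (I*√15)*(-½) + 456390*(1/367983) = -I*√15/2 + 4610/3717 = 4610/3717 - I*√15/2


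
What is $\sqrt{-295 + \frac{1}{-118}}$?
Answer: $\frac{i \sqrt{4107698}}{118} \approx 17.176 i$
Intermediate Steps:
$\sqrt{-295 + \frac{1}{-118}} = \sqrt{-295 - \frac{1}{118}} = \sqrt{- \frac{34811}{118}} = \frac{i \sqrt{4107698}}{118}$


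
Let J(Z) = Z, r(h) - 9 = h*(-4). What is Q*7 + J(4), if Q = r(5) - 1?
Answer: -80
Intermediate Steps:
r(h) = 9 - 4*h (r(h) = 9 + h*(-4) = 9 - 4*h)
Q = -12 (Q = (9 - 4*5) - 1 = (9 - 20) - 1 = -11 - 1 = -12)
Q*7 + J(4) = -12*7 + 4 = -84 + 4 = -80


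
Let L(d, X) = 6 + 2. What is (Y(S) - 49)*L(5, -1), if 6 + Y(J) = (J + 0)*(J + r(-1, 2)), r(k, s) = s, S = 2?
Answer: -376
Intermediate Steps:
L(d, X) = 8
Y(J) = -6 + J*(2 + J) (Y(J) = -6 + (J + 0)*(J + 2) = -6 + J*(2 + J))
(Y(S) - 49)*L(5, -1) = ((-6 + 2² + 2*2) - 49)*8 = ((-6 + 4 + 4) - 49)*8 = (2 - 49)*8 = -47*8 = -376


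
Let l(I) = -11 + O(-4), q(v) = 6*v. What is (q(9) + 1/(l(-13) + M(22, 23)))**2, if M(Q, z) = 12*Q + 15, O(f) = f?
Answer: 203262049/69696 ≈ 2916.4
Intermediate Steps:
l(I) = -15 (l(I) = -11 - 4 = -15)
M(Q, z) = 15 + 12*Q
(q(9) + 1/(l(-13) + M(22, 23)))**2 = (6*9 + 1/(-15 + (15 + 12*22)))**2 = (54 + 1/(-15 + (15 + 264)))**2 = (54 + 1/(-15 + 279))**2 = (54 + 1/264)**2 = (14257/264)**2 = 203262049/69696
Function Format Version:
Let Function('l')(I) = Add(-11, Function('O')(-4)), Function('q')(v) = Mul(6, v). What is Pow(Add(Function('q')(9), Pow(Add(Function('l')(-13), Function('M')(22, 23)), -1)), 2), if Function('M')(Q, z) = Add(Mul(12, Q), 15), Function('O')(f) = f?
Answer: Rational(203262049, 69696) ≈ 2916.4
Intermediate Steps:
Function('l')(I) = -15 (Function('l')(I) = Add(-11, -4) = -15)
Function('M')(Q, z) = Add(15, Mul(12, Q))
Pow(Add(Function('q')(9), Pow(Add(Function('l')(-13), Function('M')(22, 23)), -1)), 2) = Pow(Add(Mul(6, 9), Pow(Add(-15, Add(15, Mul(12, 22))), -1)), 2) = Pow(Add(54, Pow(Add(-15, Add(15, 264)), -1)), 2) = Pow(Add(54, Pow(Add(-15, 279), -1)), 2) = Pow(Add(54, Pow(264, -1)), 2) = Pow(Add(54, Rational(1, 264)), 2) = Pow(Rational(14257, 264), 2) = Rational(203262049, 69696)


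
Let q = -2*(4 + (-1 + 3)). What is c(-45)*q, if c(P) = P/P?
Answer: -12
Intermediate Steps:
c(P) = 1
q = -12 (q = -2*(4 + 2) = -2*6 = -12)
c(-45)*q = 1*(-12) = -12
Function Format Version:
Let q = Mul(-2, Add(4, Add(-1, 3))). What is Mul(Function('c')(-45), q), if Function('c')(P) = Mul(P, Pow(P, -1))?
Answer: -12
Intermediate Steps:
Function('c')(P) = 1
q = -12 (q = Mul(-2, Add(4, 2)) = Mul(-2, 6) = -12)
Mul(Function('c')(-45), q) = Mul(1, -12) = -12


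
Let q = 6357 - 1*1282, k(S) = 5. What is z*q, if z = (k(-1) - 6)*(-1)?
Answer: 5075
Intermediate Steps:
q = 5075 (q = 6357 - 1282 = 5075)
z = 1 (z = (5 - 6)*(-1) = -1*(-1) = 1)
z*q = 1*5075 = 5075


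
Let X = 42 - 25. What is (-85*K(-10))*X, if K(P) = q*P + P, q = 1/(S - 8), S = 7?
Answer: 0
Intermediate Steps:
q = -1 (q = 1/(7 - 8) = 1/(-1) = -1)
X = 17
K(P) = 0 (K(P) = -P + P = 0)
(-85*K(-10))*X = -85*0*17 = 0*17 = 0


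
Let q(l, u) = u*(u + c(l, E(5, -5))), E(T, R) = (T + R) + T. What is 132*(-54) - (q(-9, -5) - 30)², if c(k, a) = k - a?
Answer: -11353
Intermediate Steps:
E(T, R) = R + 2*T (E(T, R) = (R + T) + T = R + 2*T)
q(l, u) = u*(-5 + l + u) (q(l, u) = u*(u + (l - (-5 + 2*5))) = u*(u + (l - (-5 + 10))) = u*(u + (l - 1*5)) = u*(u + (l - 5)) = u*(u + (-5 + l)) = u*(-5 + l + u))
132*(-54) - (q(-9, -5) - 30)² = 132*(-54) - (-5*(-5 - 9 - 5) - 30)² = -7128 - (-5*(-19) - 30)² = -7128 - (95 - 30)² = -7128 - 1*65² = -7128 - 1*4225 = -7128 - 4225 = -11353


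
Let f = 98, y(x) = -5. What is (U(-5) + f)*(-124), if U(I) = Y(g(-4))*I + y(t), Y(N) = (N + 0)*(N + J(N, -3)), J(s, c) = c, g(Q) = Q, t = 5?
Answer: 5828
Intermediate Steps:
Y(N) = N*(-3 + N) (Y(N) = (N + 0)*(N - 3) = N*(-3 + N))
U(I) = -5 + 28*I (U(I) = (-4*(-3 - 4))*I - 5 = (-4*(-7))*I - 5 = 28*I - 5 = -5 + 28*I)
(U(-5) + f)*(-124) = ((-5 + 28*(-5)) + 98)*(-124) = ((-5 - 140) + 98)*(-124) = (-145 + 98)*(-124) = -47*(-124) = 5828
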